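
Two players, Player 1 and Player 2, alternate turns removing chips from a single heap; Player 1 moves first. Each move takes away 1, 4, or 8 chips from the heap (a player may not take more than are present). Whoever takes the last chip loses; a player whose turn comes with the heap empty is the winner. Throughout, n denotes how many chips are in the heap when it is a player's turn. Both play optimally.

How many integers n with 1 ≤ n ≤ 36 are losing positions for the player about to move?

Classify positions by backward induction: terminal positions (no move available) are W. From any other position, the mover wins iff some move reaches an L.
n=0: no move; the opponent has just taken the last chip and therefore loses → W
n=1: L (sole option 0(W) is W)
n=2: W (go to 1, an L position)
n=3: L (sole option 2(W) is W)
n=4: W (go to 3, an L position)
n=5: W (go to 1, an L position)
n=6: L (options 5(W), 2(W) are all W)
n=7: W (go to 6, an L position)
n=8: L (options 7(W), 4(W), 0(W) are all W)
n=9: W (go to 8, an L position)
n=10: W (go to 6, an L position)
n=11: W (go to 3, an L position)
n=12: W (go to 8, an L position)
n=13: L (options 12(W), 9(W), 5(W) are all W)
n=14: W (go to 13, an L position)
n=15: L (options 14(W), 11(W), 7(W) are all W)
n=16: W (go to 15, an L position)
n=17: W (go to 13, an L position)
n=18: L (options 17(W), 14(W), 10(W) are all W)
n=19: W (go to 18, an L position)
n=20: L (options 19(W), 16(W), 12(W) are all W)
n=21: W (go to 20, an L position)
n=22: W (go to 18, an L position)
n=23: W (go to 15, an L position)
n=24: W (go to 20, an L position)
n=25: L (options 24(W), 21(W), 17(W) are all W)
n=26: W (go to 25, an L position)
n=27: L (options 26(W), 23(W), 19(W) are all W)
n=28: W (go to 27, an L position)
n=29: W (go to 25, an L position)
n=30: L (options 29(W), 26(W), 22(W) are all W)
n=31: W (go to 30, an L position)
n=32: L (options 31(W), 28(W), 24(W) are all W)
n=33: W (go to 32, an L position)
n=34: W (go to 30, an L position)
n=35: W (go to 27, an L position)
n=36: W (go to 32, an L position)
L entries with 1 ≤ n ≤ 36 (the range starts at n=1): n = 1, 3, 6, 8, 13, 15, 18, 20, 25, 27, 30, 32; that makes 12.

12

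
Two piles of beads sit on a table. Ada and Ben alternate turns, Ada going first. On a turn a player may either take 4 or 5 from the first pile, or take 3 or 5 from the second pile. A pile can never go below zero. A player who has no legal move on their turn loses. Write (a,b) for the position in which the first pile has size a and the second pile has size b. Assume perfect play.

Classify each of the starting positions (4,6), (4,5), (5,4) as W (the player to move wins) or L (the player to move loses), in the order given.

Positions with no move are L. A position that does have a move is losing for the player to move precisely when every available move leads to a winning position for the opponent. Fill in the labels:
No move ever increases a pile, so every position that can arise here has a ≤ 5 and b ≤ 6; it is enough to label the cells with 0 ≤ a ≤ 5 and 0 ≤ b ≤ 6.
Every move lowers a or b (never raises either), so fill the grid row by row in increasing a, and left to right within a row: each cell's successors are then already labelled.
      b=0  b=1  b=2  b=3  b=4  b=5  b=6
a=0:    L    L    L    W    W    W    W
a=1:    L    L    L    W    W    W    W
a=2:    L    L    L    W    W    W    W
a=3:    L    L    L    W    W    W    W
a=4:    W    W    W    L    L    L    W
a=5:    W    W    W    L    L    L    W
Cells with no legal move (terminal, hence L): (0,0), (0,1), (0,2), (1,0), (1,1), (1,2), (2,0), (2,1), (2,2), (3,0), (3,1), (3,2).
The remaining L cells, each justified by listing all of its moves:
(4,3): moves to (0,3)(W), (4,0)(W); every one is W ⇒ L
(4,4): moves to (0,4)(W), (4,1)(W); every one is W ⇒ L
(4,5): moves to (0,5)(W), (4,2)(W), (4,0)(W); every one is W ⇒ L
(5,3): moves to (1,3)(W), (0,3)(W), (5,0)(W); every one is W ⇒ L
(5,4): moves to (1,4)(W), (0,4)(W), (5,1)(W); every one is W ⇒ L
(5,5): moves to (1,5)(W), (0,5)(W), (5,2)(W), (5,0)(W); every one is W ⇒ L
Every other cell has at least one move into one of the L cells above, so it is W.
(4,6): the move to (4,3) reaches an L cell, so W
(4,5): one of the L cells justified above, so L
(5,4): one of the L cells justified above, so L

(4,6): W, (4,5): L, (5,4): L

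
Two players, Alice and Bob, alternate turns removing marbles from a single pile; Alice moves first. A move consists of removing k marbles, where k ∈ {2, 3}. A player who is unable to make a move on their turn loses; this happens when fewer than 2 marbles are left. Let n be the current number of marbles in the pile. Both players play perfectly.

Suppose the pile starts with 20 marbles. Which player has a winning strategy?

Bob wins.

Positions with no move are L. A position that does have a move is losing for the player to move precisely when every available move leads to a winning position for the opponent. Fill in the labels:
n=0: no move → L
n=1: no move → L
n=2: can move to 0, which is L ⇒ W
n=3: can move to 1, which is L ⇒ W
n=4: can move to 1, which is L ⇒ W
n=5: moves to 3(W), 2(W); every one is W ⇒ L
n=6: moves to 4(W), 3(W); every one is W ⇒ L
n=7: can move to 5, which is L ⇒ W
n=8: can move to 6, which is L ⇒ W
n=9: can move to 6, which is L ⇒ W
n=10: moves to 8(W), 7(W); every one is W ⇒ L
n=11: moves to 9(W), 8(W); every one is W ⇒ L
n=12: can move to 10, which is L ⇒ W
n=13: can move to 11, which is L ⇒ W
n=14: can move to 11, which is L ⇒ W
n=15: moves to 13(W), 12(W); every one is W ⇒ L
n=16: moves to 14(W), 13(W); every one is W ⇒ L
n=17: can move to 15, which is L ⇒ W
n=18: can move to 16, which is L ⇒ W
n=19: can move to 16, which is L ⇒ W
n=20: moves to 18(W), 17(W); every one is W ⇒ L
Every move from 20 reaches a W position, so the mover loses.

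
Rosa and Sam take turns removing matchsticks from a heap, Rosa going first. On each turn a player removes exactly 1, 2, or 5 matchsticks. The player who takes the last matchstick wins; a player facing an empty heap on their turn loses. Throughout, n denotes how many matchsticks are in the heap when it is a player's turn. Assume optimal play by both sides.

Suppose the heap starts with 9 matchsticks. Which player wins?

Sam wins.

Use the standard recursion: the mover loses at a terminal position; elsewhere, the mover wins exactly when some move hands the opponent an L position.
n=0: no move → L
n=1: reaches L-position 0 → W
n=2: reaches L-position 0 → W
n=3: only reaches 2(W), 1(W), all W → L
n=4: reaches L-position 3 → W
n=5: reaches L-position 3 → W
n=6: only reaches 5(W), 4(W), 1(W), all W → L
n=7: reaches L-position 6 → W
n=8: reaches L-position 6 → W
n=9: only reaches 8(W), 7(W), 4(W), all W → L
Every move from 9 reaches a W position, so the mover loses.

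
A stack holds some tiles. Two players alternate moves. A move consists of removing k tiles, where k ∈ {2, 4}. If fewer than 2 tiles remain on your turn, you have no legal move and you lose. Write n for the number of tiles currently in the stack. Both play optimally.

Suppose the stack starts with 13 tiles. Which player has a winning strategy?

Compute win/loss labels from the base case upward. A position with no move is L. Any other position is W if it can reach an L in one move, else L.
n=0: no move → L
n=1: no move → L
n=2: →0(L), so W
n=3: →1(L), so W
n=4: →0(L), so W
n=5: →1(L), so W
n=6: →4(W), 2(W) — all W, so L
n=7: →5(W), 3(W) — all W, so L
n=8: →6(L), so W
n=9: →7(L), so W
n=10: →6(L), so W
n=11: →7(L), so W
n=12: →10(W), 8(W) — all W, so L
n=13: →11(W), 9(W) — all W, so L
The starting position 13 is L: whatever the player to move does, the opponent receives a W position.

The second player wins.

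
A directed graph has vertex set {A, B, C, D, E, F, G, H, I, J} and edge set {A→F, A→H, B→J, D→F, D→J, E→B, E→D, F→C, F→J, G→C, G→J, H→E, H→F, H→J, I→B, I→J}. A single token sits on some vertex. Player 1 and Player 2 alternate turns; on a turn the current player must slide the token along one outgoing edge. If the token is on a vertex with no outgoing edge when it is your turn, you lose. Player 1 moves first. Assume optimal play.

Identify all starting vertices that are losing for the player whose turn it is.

A, C, E, J

Classify positions by backward induction: terminal positions (no move available) are L. From any other position, the mover wins iff some move reaches an L.
Every edge goes from a vertex to one that appears earlier in the order J, C, F, B, D, I, E, H, G, A, so processing vertices in that order labels each vertex after all of its successors.
J: no outgoing edge → L
C: no outgoing edge → L
F: →C(L), so W
B: →J(L), so W
D: →J(L), so W
I: →J(L), so W
E: →D(W), B(W) — all W, so L
H: →E(L), so W
G: →C(L), so W
A: →H(W), F(W) — all W, so L
The losing starting vertices are exactly the entries labelled L in this table (4 of them).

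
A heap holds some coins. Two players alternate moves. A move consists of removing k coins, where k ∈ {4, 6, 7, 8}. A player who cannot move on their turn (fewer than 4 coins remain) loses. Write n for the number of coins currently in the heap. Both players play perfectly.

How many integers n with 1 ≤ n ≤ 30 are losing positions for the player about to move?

11

Compute win/loss labels from the base case upward. A position with no move is L. Any other position is W if it can reach an L in one move, else L.
n=0: no move → L
n=1: no move → L
n=2: no move → L
n=3: no move → L
n=4: W (go to 0, an L position)
n=5: W (go to 1, an L position)
n=6: W (go to 2, an L position)
n=7: W (go to 3, an L position)
n=8: W (go to 2, an L position)
n=9: W (go to 3, an L position)
n=10: W (go to 3, an L position)
n=11: W (go to 3, an L position)
n=12: L (options 8(W), 6(W), 5(W), 4(W) are all W)
n=13: L (options 9(W), 7(W), 6(W), 5(W) are all W)
n=14: L (options 10(W), 8(W), 7(W), 6(W) are all W)
n=15: L (options 11(W), 9(W), 8(W), 7(W) are all W)
n=16: W (go to 12, an L position)
n=17: W (go to 13, an L position)
n=18: W (go to 14, an L position)
n=19: W (go to 15, an L position)
n=20: W (go to 14, an L position)
n=21: W (go to 15, an L position)
n=22: W (go to 15, an L position)
n=23: W (go to 15, an L position)
n=24: L (options 20(W), 18(W), 17(W), 16(W) are all W)
n=25: L (options 21(W), 19(W), 18(W), 17(W) are all W)
n=26: L (options 22(W), 20(W), 19(W), 18(W) are all W)
n=27: L (options 23(W), 21(W), 20(W), 19(W) are all W)
n=28: W (go to 24, an L position)
n=29: W (go to 25, an L position)
n=30: W (go to 26, an L position)
L entries with 1 ≤ n ≤ 30 (n=0 is outside the asked range and is not counted): n = 1, 2, 3, 12, 13, 14, 15, 24, 25, 26, 27; that makes 11.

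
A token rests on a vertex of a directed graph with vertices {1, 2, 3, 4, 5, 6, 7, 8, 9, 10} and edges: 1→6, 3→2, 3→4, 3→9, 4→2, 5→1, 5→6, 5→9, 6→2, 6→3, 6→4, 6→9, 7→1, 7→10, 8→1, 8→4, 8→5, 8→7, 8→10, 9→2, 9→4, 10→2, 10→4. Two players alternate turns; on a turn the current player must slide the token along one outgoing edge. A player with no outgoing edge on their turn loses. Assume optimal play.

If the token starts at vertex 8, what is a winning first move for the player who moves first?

Label each position W (a win for the player to move) or L (a loss). A position with no legal move is L; any other position is W exactly when some move reaches an L, and L when every move reaches a W.
Every edge goes from a vertex to one that appears earlier in the order 2, 4, 9, 10, 3, 6, 1, 5, 7, 8, so processing vertices in that order labels each vertex after all of its successors.
2: no outgoing edge → L
4: W (go to 2, an L position)
9: W (go to 2, an L position)
10: W (go to 2, an L position)
3: W (go to 2, an L position)
6: W (go to 2, an L position)
1: L (sole option 6(W) is W)
5: W (go to 1, an L position)
7: W (go to 1, an L position)
8: W (go to 1, an L position)
From 8, the L positions reachable in one move are: 1.

Move to 1.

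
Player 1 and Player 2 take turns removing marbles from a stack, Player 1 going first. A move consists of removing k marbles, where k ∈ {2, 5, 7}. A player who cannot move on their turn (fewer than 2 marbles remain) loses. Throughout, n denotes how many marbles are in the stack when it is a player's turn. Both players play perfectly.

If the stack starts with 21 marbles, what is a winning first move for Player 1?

Classify positions by backward induction: terminal positions (no move available) are L. From any other position, the mover wins iff some move reaches an L.
n=0: no move → L
n=1: no move → L
n=2: →0(L), so W
n=3: →1(L), so W
n=4: →2(W) only, which is W, so L
n=5: →0(L), so W
n=6: →4(L), so W
n=7: →0(L), so W
n=8: →1(L), so W
n=9: →4(L), so W
n=10: →8(W), 5(W), 3(W) — all W, so L
n=11: →4(L), so W
n=12: →10(L), so W
n=13: →11(W), 8(W), 6(W) — all W, so L
n=14: →12(W), 9(W), 7(W) — all W, so L
n=15: →13(L), so W
n=16: →14(L), so W
n=17: →10(L), so W
n=18: →13(L), so W
n=19: →14(L), so W
n=20: →13(L), so W
n=21: →14(L), so W
From 21, the L positions reachable in one move are: 14.

Remove 7, leaving 14.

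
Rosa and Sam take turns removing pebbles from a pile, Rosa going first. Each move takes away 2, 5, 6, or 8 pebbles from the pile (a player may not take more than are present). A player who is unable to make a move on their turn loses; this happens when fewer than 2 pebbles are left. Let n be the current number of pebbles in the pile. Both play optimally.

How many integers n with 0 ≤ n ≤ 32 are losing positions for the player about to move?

11

Classify positions by backward induction: terminal positions (no move available) are L. From any other position, the mover wins iff some move reaches an L.
n=0: no move → L
n=1: no move → L
n=2: can move to 0, which is L ⇒ W
n=3: can move to 1, which is L ⇒ W
n=4: the only move is to 2(W), a W ⇒ L
n=5: can move to 0, which is L ⇒ W
n=6: can move to 4, which is L ⇒ W
n=7: can move to 1, which is L ⇒ W
n=8: can move to 0, which is L ⇒ W
n=9: can move to 4, which is L ⇒ W
n=10: can move to 4, which is L ⇒ W
n=11: moves to 9(W), 6(W), 5(W), 3(W); every one is W ⇒ L
n=12: can move to 4, which is L ⇒ W
n=13: can move to 11, which is L ⇒ W
n=14: moves to 12(W), 9(W), 8(W), 6(W); every one is W ⇒ L
n=15: moves to 13(W), 10(W), 9(W), 7(W); every one is W ⇒ L
n=16: can move to 14, which is L ⇒ W
n=17: can move to 15, which is L ⇒ W
n=18: moves to 16(W), 13(W), 12(W), 10(W); every one is W ⇒ L
n=19: can move to 14, which is L ⇒ W
n=20: can move to 18, which is L ⇒ W
n=21: can move to 15, which is L ⇒ W
n=22: can move to 14, which is L ⇒ W
n=23: can move to 18, which is L ⇒ W
n=24: can move to 18, which is L ⇒ W
n=25: moves to 23(W), 20(W), 19(W), 17(W); every one is W ⇒ L
n=26: can move to 18, which is L ⇒ W
n=27: can move to 25, which is L ⇒ W
n=28: moves to 26(W), 23(W), 22(W), 20(W); every one is W ⇒ L
n=29: moves to 27(W), 24(W), 23(W), 21(W); every one is W ⇒ L
n=30: can move to 28, which is L ⇒ W
n=31: can move to 29, which is L ⇒ W
n=32: moves to 30(W), 27(W), 26(W), 24(W); every one is W ⇒ L
L entries with 0 ≤ n ≤ 32: n = 0, 1, 4, 11, 14, 15, 18, 25, 28, 29, 32; that makes 11.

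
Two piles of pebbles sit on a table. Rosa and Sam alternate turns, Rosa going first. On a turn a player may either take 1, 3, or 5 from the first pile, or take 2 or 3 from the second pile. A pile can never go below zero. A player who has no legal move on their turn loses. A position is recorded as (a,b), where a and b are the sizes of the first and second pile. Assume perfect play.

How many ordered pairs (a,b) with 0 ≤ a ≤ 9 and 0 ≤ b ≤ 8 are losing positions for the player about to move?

Use the standard recursion: the mover loses at a terminal position; elsewhere, the mover wins exactly when some move hands the opponent an L position.
Every move lowers a or b (never raises either), so fill the grid row by row in increasing a, and left to right within a row: each cell's successors are then already labelled.
      b=0  b=1  b=2  b=3  b=4  b=5  b=6  b=7  b=8
a=0:    L    L    W    W    W    L    L    W    W
a=1:    W    W    L    L    W    W    W    L    L
a=2:    L    L    W    W    W    L    L    W    W
a=3:    W    W    L    L    W    W    W    L    L
a=4:    L    L    W    W    W    L    L    W    W
a=5:    W    W    L    L    W    W    W    L    L
a=6:    L    L    W    W    W    L    L    W    W
a=7:    W    W    L    L    W    W    W    L    L
a=8:    L    L    W    W    W    L    L    W    W
a=9:    W    W    L    L    W    W    W    L    L
Cells with no legal move (terminal, hence L): (0,0), (0,1).
The remaining L cells, each justified by listing all of its moves:
(0,5): L (options (0,3)(W), (0,2)(W) are all W)
(0,6): L (options (0,4)(W), (0,3)(W) are all W)
(1,2): L (options (0,2)(W), (1,0)(W) are all W)
(1,3): L (options (0,3)(W), (1,1)(W), (1,0)(W) are all W)
(1,7): L (options (0,7)(W), (1,5)(W), (1,4)(W) are all W)
(1,8): L (options (0,8)(W), (1,6)(W), (1,5)(W) are all W)
(2,0): L (sole option (1,0)(W) is W)
(2,1): L (sole option (1,1)(W) is W)
(2,5): L (options (1,5)(W), (2,3)(W), (2,2)(W) are all W)
(2,6): L (options (1,6)(W), (2,4)(W), (2,3)(W) are all W)
(3,2): L (options (2,2)(W), (0,2)(W), (3,0)(W) are all W)
(3,3): L (options (2,3)(W), (0,3)(W), (3,1)(W), (3,0)(W) are all W)
(3,7): L (options (2,7)(W), (0,7)(W), (3,5)(W), (3,4)(W) are all W)
(3,8): L (options (2,8)(W), (0,8)(W), (3,6)(W), (3,5)(W) are all W)
(4,0): L (options (3,0)(W), (1,0)(W) are all W)
(4,1): L (options (3,1)(W), (1,1)(W) are all W)
(4,5): L (options (3,5)(W), (1,5)(W), (4,3)(W), (4,2)(W) are all W)
(4,6): L (options (3,6)(W), (1,6)(W), (4,4)(W), (4,3)(W) are all W)
(5,2): L (options (4,2)(W), (2,2)(W), (0,2)(W), (5,0)(W) are all W)
(5,3): L (options (4,3)(W), (2,3)(W), (0,3)(W), (5,1)(W), (5,0)(W) are all W)
(5,7): L (options (4,7)(W), (2,7)(W), (0,7)(W), (5,5)(W), (5,4)(W) are all W)
(5,8): L (options (4,8)(W), (2,8)(W), (0,8)(W), (5,6)(W), (5,5)(W) are all W)
(6,0): L (options (5,0)(W), (3,0)(W), (1,0)(W) are all W)
(6,1): L (options (5,1)(W), (3,1)(W), (1,1)(W) are all W)
(6,5): L (options (5,5)(W), (3,5)(W), (1,5)(W), (6,3)(W), (6,2)(W) are all W)
(6,6): L (options (5,6)(W), (3,6)(W), (1,6)(W), (6,4)(W), (6,3)(W) are all W)
(7,2): L (options (6,2)(W), (4,2)(W), (2,2)(W), (7,0)(W) are all W)
(7,3): L (options (6,3)(W), (4,3)(W), (2,3)(W), (7,1)(W), (7,0)(W) are all W)
(7,7): L (options (6,7)(W), (4,7)(W), (2,7)(W), (7,5)(W), (7,4)(W) are all W)
(7,8): L (options (6,8)(W), (4,8)(W), (2,8)(W), (7,6)(W), (7,5)(W) are all W)
(8,0): L (options (7,0)(W), (5,0)(W), (3,0)(W) are all W)
(8,1): L (options (7,1)(W), (5,1)(W), (3,1)(W) are all W)
(8,5): L (options (7,5)(W), (5,5)(W), (3,5)(W), (8,3)(W), (8,2)(W) are all W)
(8,6): L (options (7,6)(W), (5,6)(W), (3,6)(W), (8,4)(W), (8,3)(W) are all W)
(9,2): L (options (8,2)(W), (6,2)(W), (4,2)(W), (9,0)(W) are all W)
(9,3): L (options (8,3)(W), (6,3)(W), (4,3)(W), (9,1)(W), (9,0)(W) are all W)
(9,7): L (options (8,7)(W), (6,7)(W), (4,7)(W), (9,5)(W), (9,4)(W) are all W)
(9,8): L (options (8,8)(W), (6,8)(W), (4,8)(W), (9,6)(W), (9,5)(W) are all W)
Every other cell has at least one move into one of the L cells above, so it is W.
L cells per row: a=0: 4, a=1: 4, a=2: 4, a=3: 4, a=4: 4, a=5: 4, a=6: 4, a=7: 4, a=8: 4, a=9: 4; total 40.

40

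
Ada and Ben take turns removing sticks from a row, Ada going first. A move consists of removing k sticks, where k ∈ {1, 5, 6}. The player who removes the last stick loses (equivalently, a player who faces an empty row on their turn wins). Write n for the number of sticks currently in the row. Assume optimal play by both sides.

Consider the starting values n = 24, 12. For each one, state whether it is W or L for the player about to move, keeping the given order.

24: W, 12: L

Classify positions by backward induction: terminal positions (no move available) are W. From any other position, the mover wins iff some move reaches an L.
n=0: no move; the opponent has just taken the last stick and therefore loses → W
n=1: only reaches 0(W), which is W → L
n=2: reaches L-position 1 → W
n=3: only reaches 2(W), which is W → L
n=4: reaches L-position 3 → W
n=5: only reaches 4(W), 0(W), all W → L
n=6: reaches L-position 5 → W
n=7: reaches L-position 1 → W
n=8: reaches L-position 3 → W
n=9: reaches L-position 3 → W
n=10: reaches L-position 5 → W
n=11: reaches L-position 5 → W
n=12: only reaches 11(W), 7(W), 6(W), all W → L
n=13: reaches L-position 12 → W
n=14: only reaches 13(W), 9(W), 8(W), all W → L
n=15: reaches L-position 14 → W
n=16: only reaches 15(W), 11(W), 10(W), all W → L
n=17: reaches L-position 16 → W
n=18: reaches L-position 12 → W
n=19: reaches L-position 14 → W
n=20: reaches L-position 14 → W
n=21: reaches L-position 16 → W
n=22: reaches L-position 16 → W
n=23: only reaches 22(W), 18(W), 17(W), all W → L
n=24: reaches L-position 23 → W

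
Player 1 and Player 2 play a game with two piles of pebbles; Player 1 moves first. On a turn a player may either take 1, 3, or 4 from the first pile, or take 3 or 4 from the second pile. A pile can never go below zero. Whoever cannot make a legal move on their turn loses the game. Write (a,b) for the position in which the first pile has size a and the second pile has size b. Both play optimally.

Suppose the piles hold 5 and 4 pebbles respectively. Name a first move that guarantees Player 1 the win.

Work bottom-up. With no move the player to move loses. Otherwise the position is W if at least one move leads to an L position for the opponent, and L if every move leads to a W.
No move ever increases a pile, so every position that can arise here has a ≤ 5 and b ≤ 4; it is enough to label the cells with 0 ≤ a ≤ 5 and 0 ≤ b ≤ 4.
Every move lowers a or b (never raises either), so fill the grid row by row in increasing a, and left to right within a row: each cell's successors are then already labelled.
      b=0  b=1  b=2  b=3  b=4
a=0:    L    L    L    W    W
a=1:    W    W    W    L    L
a=2:    L    L    L    W    W
a=3:    W    W    W    L    L
a=4:    W    W    W    W    W
a=5:    W    W    W    W    W
Cells with no legal move (terminal, hence L): (0,0), (0,1), (0,2).
The remaining L cells, each justified by listing all of its moves:
(1,3): →(0,3)(W), (1,0)(W) — all W, so L
(1,4): →(0,4)(W), (1,1)(W), (1,0)(W) — all W, so L
(2,0): →(1,0)(W) only, which is W, so L
(2,1): →(1,1)(W) only, which is W, so L
(2,2): →(1,2)(W) only, which is W, so L
(3,3): →(2,3)(W), (0,3)(W), (3,0)(W) — all W, so L
(3,4): →(2,4)(W), (0,4)(W), (3,1)(W), (3,0)(W) — all W, so L
Every other cell has at least one move into one of the L cells above, so it is W.
From (5,4), the L positions reachable in one move are: (1,4).

Move to (1,4).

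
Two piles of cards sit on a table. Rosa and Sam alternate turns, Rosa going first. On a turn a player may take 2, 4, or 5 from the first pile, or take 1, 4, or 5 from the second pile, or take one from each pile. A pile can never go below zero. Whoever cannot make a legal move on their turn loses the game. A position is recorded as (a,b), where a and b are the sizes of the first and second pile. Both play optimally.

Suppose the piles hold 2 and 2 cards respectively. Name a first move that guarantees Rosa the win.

Label each position W (a win for the player to move) or L (a loss). A position with no legal move is L; any other position is W exactly when some move reaches an L, and L when every move reaches a W.
No move ever increases a pile, so every position that can arise here has a ≤ 2 and b ≤ 2; it is enough to label the cells with 0 ≤ a ≤ 2 and 0 ≤ b ≤ 2.
Every move lowers a or b (never raises either), so fill the grid row by row in increasing a, and left to right within a row: each cell's successors are then already labelled.
      b=0  b=1  b=2
a=0:    L    W    L
a=1:    L    W    L
a=2:    W    W    W
Cells with no legal move (terminal, hence L): (0,0), (1,0).
The remaining L cells, each justified by listing all of its moves:
(0,2): L (sole option (0,1)(W) is W)
(1,2): L (options (1,1)(W), (0,1)(W) are all W)
Every other cell has at least one move into one of the L cells above, so it is W.
From (2,2), the L positions reachable in one move are: (0,2).

Move to (0,2).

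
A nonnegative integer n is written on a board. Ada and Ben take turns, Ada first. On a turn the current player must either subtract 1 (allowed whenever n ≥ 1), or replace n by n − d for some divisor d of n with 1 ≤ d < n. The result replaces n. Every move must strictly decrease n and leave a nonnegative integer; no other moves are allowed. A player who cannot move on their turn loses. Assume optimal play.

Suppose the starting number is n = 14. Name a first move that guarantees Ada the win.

Move to 7.

Compute win/loss labels from the base case upward. A position with no move is L. Any other position is W if it can reach an L in one move, else L.
n=0: no move → L
n=1: reaches L-position 0 → W
n=2: only reaches 1(W), which is W → L
n=3: reaches L-position 2 → W
n=4: reaches L-position 2 → W
n=5: only reaches 4(W), which is W → L
n=6: reaches L-position 5 → W
n=7: only reaches 6(W), which is W → L
n=8: reaches L-position 7 → W
n=9: only reaches 6(W), 8(W), all W → L
n=10: reaches L-position 5 → W
n=11: only reaches 10(W), which is W → L
n=12: reaches L-position 9 → W
n=13: only reaches 12(W), which is W → L
n=14: reaches L-position 7 → W
From 14, the L positions reachable in one move are: 7, 13. Any move reaching one of these is winning.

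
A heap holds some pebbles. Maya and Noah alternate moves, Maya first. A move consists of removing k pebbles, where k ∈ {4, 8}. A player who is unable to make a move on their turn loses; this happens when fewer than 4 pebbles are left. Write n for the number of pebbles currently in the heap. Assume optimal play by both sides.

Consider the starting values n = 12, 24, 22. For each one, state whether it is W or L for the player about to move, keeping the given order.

Label each position W (a win for the player to move) or L (a loss). A position with no legal move is L; any other position is W exactly when some move reaches an L, and L when every move reaches a W.
n=0: no move → L
n=1: no move → L
n=2: no move → L
n=3: no move → L
n=4: W (go to 0, an L position)
n=5: W (go to 1, an L position)
n=6: W (go to 2, an L position)
n=7: W (go to 3, an L position)
n=8: W (go to 0, an L position)
n=9: W (go to 1, an L position)
n=10: W (go to 2, an L position)
n=11: W (go to 3, an L position)
n=12: L (options 8(W), 4(W) are all W)
n=13: L (options 9(W), 5(W) are all W)
n=14: L (options 10(W), 6(W) are all W)
n=15: L (options 11(W), 7(W) are all W)
n=16: W (go to 12, an L position)
n=17: W (go to 13, an L position)
n=18: W (go to 14, an L position)
n=19: W (go to 15, an L position)
n=20: W (go to 12, an L position)
n=21: W (go to 13, an L position)
n=22: W (go to 14, an L position)
n=23: W (go to 15, an L position)
n=24: L (options 20(W), 16(W) are all W)

12: L, 24: L, 22: W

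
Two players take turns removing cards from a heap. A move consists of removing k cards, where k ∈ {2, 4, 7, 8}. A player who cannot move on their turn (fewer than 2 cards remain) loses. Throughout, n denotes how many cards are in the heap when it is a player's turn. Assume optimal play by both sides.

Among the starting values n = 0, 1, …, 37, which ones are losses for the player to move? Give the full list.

Positions with no move are L. A position that does have a move is losing for the player to move precisely when every available move leads to a winning position for the opponent. Fill in the labels:
n=0: no move → L
n=1: no move → L
n=2: reaches L-position 0 → W
n=3: reaches L-position 1 → W
n=4: reaches L-position 0 → W
n=5: reaches L-position 1 → W
n=6: only reaches 4(W), 2(W), all W → L
n=7: reaches L-position 0 → W
n=8: reaches L-position 6 → W
n=9: reaches L-position 1 → W
n=10: reaches L-position 6 → W
n=11: only reaches 9(W), 7(W), 4(W), 3(W), all W → L
n=12: only reaches 10(W), 8(W), 5(W), 4(W), all W → L
n=13: reaches L-position 11 → W
n=14: reaches L-position 12 → W
n=15: reaches L-position 11 → W
n=16: reaches L-position 12 → W
n=17: only reaches 15(W), 13(W), 10(W), 9(W), all W → L
n=18: reaches L-position 11 → W
n=19: reaches L-position 17 → W
n=20: reaches L-position 12 → W
n=21: reaches L-position 17 → W
n=22: only reaches 20(W), 18(W), 15(W), 14(W), all W → L
n=23: only reaches 21(W), 19(W), 16(W), 15(W), all W → L
n=24: reaches L-position 22 → W
n=25: reaches L-position 23 → W
n=26: reaches L-position 22 → W
n=27: reaches L-position 23 → W
n=28: only reaches 26(W), 24(W), 21(W), 20(W), all W → L
n=29: reaches L-position 22 → W
n=30: reaches L-position 28 → W
n=31: reaches L-position 23 → W
n=32: reaches L-position 28 → W
n=33: only reaches 31(W), 29(W), 26(W), 25(W), all W → L
n=34: only reaches 32(W), 30(W), 27(W), 26(W), all W → L
n=35: reaches L-position 33 → W
n=36: reaches L-position 34 → W
n=37: reaches L-position 33 → W
Reading off the rows marked L gives the requested list; there are 11 such values of n.

0, 1, 6, 11, 12, 17, 22, 23, 28, 33, 34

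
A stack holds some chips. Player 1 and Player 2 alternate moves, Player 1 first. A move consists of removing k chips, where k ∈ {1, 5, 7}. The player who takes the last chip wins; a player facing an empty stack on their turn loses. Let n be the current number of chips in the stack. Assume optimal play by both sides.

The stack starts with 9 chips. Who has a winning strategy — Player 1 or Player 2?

Compute win/loss labels from the base case upward. A position with no move is L. Any other position is W if it can reach an L in one move, else L.
n=0: no move → L
n=1: W (go to 0, an L position)
n=2: L (sole option 1(W) is W)
n=3: W (go to 2, an L position)
n=4: L (sole option 3(W) is W)
n=5: W (go to 4, an L position)
n=6: L (options 5(W), 1(W) are all W)
n=7: W (go to 6, an L position)
n=8: L (options 7(W), 3(W), 1(W) are all W)
n=9: W (go to 8, an L position)
From 9 Player 1 can remove 1, leaving 8, reaching an L position.

Player 1 wins.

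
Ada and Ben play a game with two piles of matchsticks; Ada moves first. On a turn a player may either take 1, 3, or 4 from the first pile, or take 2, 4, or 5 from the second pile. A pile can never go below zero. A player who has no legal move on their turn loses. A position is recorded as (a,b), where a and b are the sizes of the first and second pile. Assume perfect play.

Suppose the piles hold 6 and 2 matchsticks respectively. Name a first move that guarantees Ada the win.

Positions with no move are L. A position that does have a move is losing for the player to move precisely when every available move leads to a winning position for the opponent. Fill in the labels:
No move ever increases a pile, so every position that can arise here has a ≤ 6 and b ≤ 2; it is enough to label the cells with 0 ≤ a ≤ 6 and 0 ≤ b ≤ 2.
Every move lowers a or b (never raises either), so fill the grid row by row in increasing a, and left to right within a row: each cell's successors are then already labelled.
      b=0  b=1  b=2
a=0:    L    L    W
a=1:    W    W    L
a=2:    L    L    W
a=3:    W    W    L
a=4:    W    W    W
a=5:    W    W    W
a=6:    W    W    W
Cells with no legal move (terminal, hence L): (0,0), (0,1).
The remaining L cells, each justified by listing all of its moves:
(1,2): moves to (0,2)(W), (1,0)(W); every one is W ⇒ L
(2,0): the only move is to (1,0)(W), a W ⇒ L
(2,1): the only move is to (1,1)(W), a W ⇒ L
(3,2): moves to (2,2)(W), (0,2)(W), (3,0)(W); every one is W ⇒ L
Every other cell has at least one move into one of the L cells above, so it is W.
From (6,2), the L positions reachable in one move are: (3,2).

Move to (3,2).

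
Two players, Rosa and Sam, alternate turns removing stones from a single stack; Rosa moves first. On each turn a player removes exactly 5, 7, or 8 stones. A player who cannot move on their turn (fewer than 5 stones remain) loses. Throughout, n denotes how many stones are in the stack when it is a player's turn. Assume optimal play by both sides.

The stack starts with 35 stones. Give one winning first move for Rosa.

Use the standard recursion: the mover loses at a terminal position; elsewhere, the mover wins exactly when some move hands the opponent an L position.
n=0: no move → L
n=1: no move → L
n=2: no move → L
n=3: no move → L
n=4: no move → L
n=5: W (go to 0, an L position)
n=6: W (go to 1, an L position)
n=7: W (go to 2, an L position)
n=8: W (go to 3, an L position)
n=9: W (go to 4, an L position)
n=10: W (go to 3, an L position)
n=11: W (go to 4, an L position)
n=12: W (go to 4, an L position)
n=13: L (options 8(W), 6(W), 5(W) are all W)
n=14: L (options 9(W), 7(W), 6(W) are all W)
n=15: L (options 10(W), 8(W), 7(W) are all W)
n=16: L (options 11(W), 9(W), 8(W) are all W)
n=17: L (options 12(W), 10(W), 9(W) are all W)
n=18: W (go to 13, an L position)
n=19: W (go to 14, an L position)
n=20: W (go to 15, an L position)
n=21: W (go to 16, an L position)
n=22: W (go to 17, an L position)
n=23: W (go to 16, an L position)
n=24: W (go to 17, an L position)
n=25: W (go to 17, an L position)
n=26: L (options 21(W), 19(W), 18(W) are all W)
n=27: L (options 22(W), 20(W), 19(W) are all W)
n=28: L (options 23(W), 21(W), 20(W) are all W)
n=29: L (options 24(W), 22(W), 21(W) are all W)
n=30: L (options 25(W), 23(W), 22(W) are all W)
n=31: W (go to 26, an L position)
n=32: W (go to 27, an L position)
n=33: W (go to 28, an L position)
n=34: W (go to 29, an L position)
n=35: W (go to 30, an L position)
From 35, the L positions reachable in one move are: 30, 28, 27. Any move reaching one of these is winning.

Remove 5, leaving 30.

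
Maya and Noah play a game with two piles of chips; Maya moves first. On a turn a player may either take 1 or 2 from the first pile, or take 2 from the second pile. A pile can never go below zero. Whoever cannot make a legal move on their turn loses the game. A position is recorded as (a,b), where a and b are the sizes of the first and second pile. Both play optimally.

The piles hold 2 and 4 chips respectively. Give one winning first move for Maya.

Move to (0,4).

Use the standard recursion: the mover loses at a terminal position; elsewhere, the mover wins exactly when some move hands the opponent an L position.
No move ever increases a pile, so every position that can arise here has a ≤ 2 and b ≤ 4; it is enough to label the cells with 0 ≤ a ≤ 2 and 0 ≤ b ≤ 4.
Every move lowers a or b (never raises either), so fill the grid row by row in increasing a, and left to right within a row: each cell's successors are then already labelled.
      b=0  b=1  b=2  b=3  b=4
a=0:    L    L    W    W    L
a=1:    W    W    L    L    W
a=2:    W    W    W    W    W
Cells with no legal move (terminal, hence L): (0,0), (0,1).
The remaining L cells, each justified by listing all of its moves:
(0,4): the only move is to (0,2)(W), a W ⇒ L
(1,2): moves to (0,2)(W), (1,0)(W); every one is W ⇒ L
(1,3): moves to (0,3)(W), (1,1)(W); every one is W ⇒ L
Every other cell has at least one move into one of the L cells above, so it is W.
From (2,4), the L positions reachable in one move are: (0,4).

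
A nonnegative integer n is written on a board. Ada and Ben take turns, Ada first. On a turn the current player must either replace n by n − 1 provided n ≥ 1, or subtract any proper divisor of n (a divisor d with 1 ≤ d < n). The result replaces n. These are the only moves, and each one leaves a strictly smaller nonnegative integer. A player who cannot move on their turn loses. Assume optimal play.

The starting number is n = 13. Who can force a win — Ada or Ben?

Ben wins.

Classify positions by backward induction: terminal positions (no move available) are L. From any other position, the mover wins iff some move reaches an L.
n=0: no move → L
n=1: →0(L), so W
n=2: →1(W) only, which is W, so L
n=3: →2(L), so W
n=4: →2(L), so W
n=5: →4(W) only, which is W, so L
n=6: →5(L), so W
n=7: →6(W) only, which is W, so L
n=8: →7(L), so W
n=9: →6(W), 8(W) — all W, so L
n=10: →5(L), so W
n=11: →10(W) only, which is W, so L
n=12: →9(L), so W
n=13: →12(W) only, which is W, so L
The starting position 13 is L: whatever Ada does, the opponent receives a W position.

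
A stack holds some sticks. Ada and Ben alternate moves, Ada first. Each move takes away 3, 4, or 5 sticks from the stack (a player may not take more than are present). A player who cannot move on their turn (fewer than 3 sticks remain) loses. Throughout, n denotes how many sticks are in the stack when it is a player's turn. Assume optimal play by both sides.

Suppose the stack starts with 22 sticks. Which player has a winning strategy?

Ada wins.

Positions with no move are L. A position that does have a move is losing for the player to move precisely when every available move leads to a winning position for the opponent. Fill in the labels:
n=0: no move → L
n=1: no move → L
n=2: no move → L
n=3: W (go to 0, an L position)
n=4: W (go to 1, an L position)
n=5: W (go to 2, an L position)
n=6: W (go to 2, an L position)
n=7: W (go to 2, an L position)
n=8: L (options 5(W), 4(W), 3(W) are all W)
n=9: L (options 6(W), 5(W), 4(W) are all W)
n=10: L (options 7(W), 6(W), 5(W) are all W)
n=11: W (go to 8, an L position)
n=12: W (go to 9, an L position)
n=13: W (go to 10, an L position)
n=14: W (go to 10, an L position)
n=15: W (go to 10, an L position)
n=16: L (options 13(W), 12(W), 11(W) are all W)
n=17: L (options 14(W), 13(W), 12(W) are all W)
n=18: L (options 15(W), 14(W), 13(W) are all W)
n=19: W (go to 16, an L position)
n=20: W (go to 17, an L position)
n=21: W (go to 18, an L position)
n=22: W (go to 18, an L position)
The starting position 22 is W: Ada should remove 4, leaving 18, handing over an L position.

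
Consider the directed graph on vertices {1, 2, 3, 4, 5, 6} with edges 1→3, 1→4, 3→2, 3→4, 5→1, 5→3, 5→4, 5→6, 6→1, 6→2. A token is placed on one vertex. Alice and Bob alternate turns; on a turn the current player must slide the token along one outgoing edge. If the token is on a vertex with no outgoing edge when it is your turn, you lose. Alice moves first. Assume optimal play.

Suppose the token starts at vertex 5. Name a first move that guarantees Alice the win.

Move to 4.

Use the standard recursion: the mover loses at a terminal position; elsewhere, the mover wins exactly when some move hands the opponent an L position.
Every edge goes from a vertex to one that appears earlier in the order 4, 2, 3, 1, 6, 5, so processing vertices in that order labels each vertex after all of its successors.
4: no outgoing edge → L
2: no outgoing edge → L
3: can move to 2, which is L ⇒ W
1: can move to 4, which is L ⇒ W
6: can move to 2, which is L ⇒ W
5: can move to 4, which is L ⇒ W
From 5, the L positions reachable in one move are: 4.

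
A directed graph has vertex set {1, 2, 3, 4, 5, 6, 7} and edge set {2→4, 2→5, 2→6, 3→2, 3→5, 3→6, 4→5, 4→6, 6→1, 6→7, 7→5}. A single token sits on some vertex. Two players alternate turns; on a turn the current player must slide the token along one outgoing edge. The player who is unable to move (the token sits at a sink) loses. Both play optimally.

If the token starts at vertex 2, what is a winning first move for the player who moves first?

Move to 5.

Label each position W (a win for the player to move) or L (a loss). A position with no legal move is L; any other position is W exactly when some move reaches an L, and L when every move reaches a W.
Every edge goes from a vertex to one that appears earlier in the order 1, 5, 7, 6, 4, 2, 3, so processing vertices in that order labels each vertex after all of its successors.
1: no outgoing edge → L
5: no outgoing edge → L
7: reaches L-position 5 → W
6: reaches L-position 1 → W
4: reaches L-position 5 → W
2: reaches L-position 5 → W
3: reaches L-position 5 → W
From 2, the L positions reachable in one move are: 5.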